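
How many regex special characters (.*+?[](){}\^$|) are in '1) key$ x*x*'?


Regex special characters are: . * + ? [ ] ( ) { } \ ^ $ |
Scanning '1) key$ x*x*':
  pos 1: ')' -> SPECIAL
  pos 6: '$' -> SPECIAL
  pos 9: '*' -> SPECIAL
  pos 11: '*' -> SPECIAL
Special chars found: [')', '$', '*', '*']
Total: 4

4


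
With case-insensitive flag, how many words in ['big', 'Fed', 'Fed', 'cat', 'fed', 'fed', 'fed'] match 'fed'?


Case-insensitive matching: compare each word's lowercase form to 'fed'.
  'big' -> lower='big' -> no
  'Fed' -> lower='fed' -> MATCH
  'Fed' -> lower='fed' -> MATCH
  'cat' -> lower='cat' -> no
  'fed' -> lower='fed' -> MATCH
  'fed' -> lower='fed' -> MATCH
  'fed' -> lower='fed' -> MATCH
Matches: ['Fed', 'Fed', 'fed', 'fed', 'fed']
Count: 5

5


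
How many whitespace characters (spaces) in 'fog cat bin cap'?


\s matches whitespace characters (spaces, tabs, etc.).
Text: 'fog cat bin cap'
This text has 4 words separated by spaces.
Number of spaces = number of words - 1 = 4 - 1 = 3

3


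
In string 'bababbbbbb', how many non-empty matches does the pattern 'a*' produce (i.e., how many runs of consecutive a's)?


Pattern 'a*' matches zero or more a's. We want non-empty runs of consecutive a's.
String: 'bababbbbbb'
Walking through the string to find runs of a's:
  Run 1: positions 1-1 -> 'a'
  Run 2: positions 3-3 -> 'a'
Non-empty runs found: ['a', 'a']
Count: 2

2


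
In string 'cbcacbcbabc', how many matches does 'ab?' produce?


Pattern 'ab?' matches 'a' optionally followed by 'b'.
String: 'cbcacbcbabc'
Scanning left to right for 'a' then checking next char:
  Match 1: 'a' (a not followed by b)
  Match 2: 'ab' (a followed by b)
Total matches: 2

2


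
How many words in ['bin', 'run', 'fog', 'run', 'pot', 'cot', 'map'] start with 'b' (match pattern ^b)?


Pattern ^b anchors to start of word. Check which words begin with 'b':
  'bin' -> MATCH (starts with 'b')
  'run' -> no
  'fog' -> no
  'run' -> no
  'pot' -> no
  'cot' -> no
  'map' -> no
Matching words: ['bin']
Count: 1

1


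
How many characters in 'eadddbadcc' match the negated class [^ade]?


Negated class [^ade] matches any char NOT in {a, d, e}
Scanning 'eadddbadcc':
  pos 0: 'e' -> no (excluded)
  pos 1: 'a' -> no (excluded)
  pos 2: 'd' -> no (excluded)
  pos 3: 'd' -> no (excluded)
  pos 4: 'd' -> no (excluded)
  pos 5: 'b' -> MATCH
  pos 6: 'a' -> no (excluded)
  pos 7: 'd' -> no (excluded)
  pos 8: 'c' -> MATCH
  pos 9: 'c' -> MATCH
Total matches: 3

3


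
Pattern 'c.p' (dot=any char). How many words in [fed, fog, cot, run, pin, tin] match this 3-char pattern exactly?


Pattern 'c.p' means: starts with 'c', any single char, ends with 'p'.
Checking each word (must be exactly 3 chars):
  'fed' (len=3): no
  'fog' (len=3): no
  'cot' (len=3): no
  'run' (len=3): no
  'pin' (len=3): no
  'tin' (len=3): no
Matching words: []
Total: 0

0


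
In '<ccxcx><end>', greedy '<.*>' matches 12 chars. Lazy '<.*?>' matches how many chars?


Greedy '<.*>' tries to match as MUCH as possible.
Lazy '<.*?>' tries to match as LITTLE as possible.

String: '<ccxcx><end>'
Greedy '<.*>' starts at first '<' and extends to the LAST '>': '<ccxcx><end>' (12 chars)
Lazy '<.*?>' starts at first '<' and stops at the FIRST '>': '<ccxcx>' (7 chars)

7


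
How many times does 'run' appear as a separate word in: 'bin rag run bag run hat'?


Scanning each word for exact match 'run':
  Word 1: 'bin' -> no
  Word 2: 'rag' -> no
  Word 3: 'run' -> MATCH
  Word 4: 'bag' -> no
  Word 5: 'run' -> MATCH
  Word 6: 'hat' -> no
Total matches: 2

2


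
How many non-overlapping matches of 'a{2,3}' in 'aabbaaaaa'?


Pattern 'a{2,3}' matches between 2 and 3 consecutive a's (greedy).
String: 'aabbaaaaa'
Finding runs of a's and applying greedy matching:
  Run at pos 0: 'aa' (length 2)
  Run at pos 4: 'aaaaa' (length 5)
Matches: ['aa', 'aaa', 'aa']
Count: 3

3


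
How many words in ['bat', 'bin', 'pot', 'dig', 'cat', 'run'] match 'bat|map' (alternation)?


Alternation 'bat|map' matches either 'bat' or 'map'.
Checking each word:
  'bat' -> MATCH
  'bin' -> no
  'pot' -> no
  'dig' -> no
  'cat' -> no
  'run' -> no
Matches: ['bat']
Count: 1

1


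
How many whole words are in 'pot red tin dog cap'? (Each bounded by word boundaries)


Word boundaries (\b) mark the start/end of each word.
Text: 'pot red tin dog cap'
Splitting by whitespace:
  Word 1: 'pot'
  Word 2: 'red'
  Word 3: 'tin'
  Word 4: 'dog'
  Word 5: 'cap'
Total whole words: 5

5


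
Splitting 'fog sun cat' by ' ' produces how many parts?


Splitting by ' ' breaks the string at each occurrence of the separator.
Text: 'fog sun cat'
Parts after split:
  Part 1: 'fog'
  Part 2: 'sun'
  Part 3: 'cat'
Total parts: 3

3


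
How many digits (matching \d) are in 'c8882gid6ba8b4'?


\d matches any digit 0-9.
Scanning 'c8882gid6ba8b4':
  pos 1: '8' -> DIGIT
  pos 2: '8' -> DIGIT
  pos 3: '8' -> DIGIT
  pos 4: '2' -> DIGIT
  pos 8: '6' -> DIGIT
  pos 11: '8' -> DIGIT
  pos 13: '4' -> DIGIT
Digits found: ['8', '8', '8', '2', '6', '8', '4']
Total: 7

7


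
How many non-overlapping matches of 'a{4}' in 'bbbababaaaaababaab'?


Pattern 'a{4}' matches exactly 4 consecutive a's (greedy, non-overlapping).
String: 'bbbababaaaaababaab'
Scanning for runs of a's:
  Run at pos 3: 'a' (length 1) -> 0 match(es)
  Run at pos 5: 'a' (length 1) -> 0 match(es)
  Run at pos 7: 'aaaaa' (length 5) -> 1 match(es)
  Run at pos 13: 'a' (length 1) -> 0 match(es)
  Run at pos 15: 'aa' (length 2) -> 0 match(es)
Matches found: ['aaaa']
Total: 1

1


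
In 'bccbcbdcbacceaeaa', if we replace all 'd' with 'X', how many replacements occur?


re.sub('d', 'X', text) replaces every occurrence of 'd' with 'X'.
Text: 'bccbcbdcbacceaeaa'
Scanning for 'd':
  pos 6: 'd' -> replacement #1
Total replacements: 1

1


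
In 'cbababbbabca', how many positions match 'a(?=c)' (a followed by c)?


Lookahead 'a(?=c)' matches 'a' only when followed by 'c'.
String: 'cbababbbabca'
Checking each position where char is 'a':
  pos 2: 'a' -> no (next='b')
  pos 4: 'a' -> no (next='b')
  pos 8: 'a' -> no (next='b')
Matching positions: []
Count: 0

0


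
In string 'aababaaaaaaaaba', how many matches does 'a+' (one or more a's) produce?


Pattern 'a+' matches one or more consecutive a's.
String: 'aababaaaaaaaaba'
Scanning for runs of a:
  Match 1: 'aa' (length 2)
  Match 2: 'a' (length 1)
  Match 3: 'aaaaaaaa' (length 8)
  Match 4: 'a' (length 1)
Total matches: 4

4


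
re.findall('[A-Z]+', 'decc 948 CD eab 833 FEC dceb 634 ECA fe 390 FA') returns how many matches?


Pattern '[A-Z]+' finds one or more uppercase letters.
Text: 'decc 948 CD eab 833 FEC dceb 634 ECA fe 390 FA'
Scanning for matches:
  Match 1: 'CD'
  Match 2: 'FEC'
  Match 3: 'ECA'
  Match 4: 'FA'
Total matches: 4

4


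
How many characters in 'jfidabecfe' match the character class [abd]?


Character class [abd] matches any of: {a, b, d}
Scanning string 'jfidabecfe' character by character:
  pos 0: 'j' -> no
  pos 1: 'f' -> no
  pos 2: 'i' -> no
  pos 3: 'd' -> MATCH
  pos 4: 'a' -> MATCH
  pos 5: 'b' -> MATCH
  pos 6: 'e' -> no
  pos 7: 'c' -> no
  pos 8: 'f' -> no
  pos 9: 'e' -> no
Total matches: 3

3


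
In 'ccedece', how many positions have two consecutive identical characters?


Looking for consecutive identical characters in 'ccedece':
  pos 0-1: 'c' vs 'c' -> MATCH ('cc')
  pos 1-2: 'c' vs 'e' -> different
  pos 2-3: 'e' vs 'd' -> different
  pos 3-4: 'd' vs 'e' -> different
  pos 4-5: 'e' vs 'c' -> different
  pos 5-6: 'c' vs 'e' -> different
Consecutive identical pairs: ['cc']
Count: 1

1


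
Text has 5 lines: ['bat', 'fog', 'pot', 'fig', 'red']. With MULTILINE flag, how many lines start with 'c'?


With MULTILINE flag, ^ matches the start of each line.
Lines: ['bat', 'fog', 'pot', 'fig', 'red']
Checking which lines start with 'c':
  Line 1: 'bat' -> no
  Line 2: 'fog' -> no
  Line 3: 'pot' -> no
  Line 4: 'fig' -> no
  Line 5: 'red' -> no
Matching lines: []
Count: 0

0


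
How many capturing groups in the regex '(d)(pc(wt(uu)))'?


To count capturing groups, count each '(' that starts a group.
Pattern: '(d)(pc(wt(uu)))'
Walking through the pattern:
  Position 0: '(' -> group #1
  Position 3: '(' -> group #2
  Position 6: '(' -> group #3
  Position 9: '(' -> group #4
Total capturing groups: 4

4


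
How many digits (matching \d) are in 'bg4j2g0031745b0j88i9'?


\d matches any digit 0-9.
Scanning 'bg4j2g0031745b0j88i9':
  pos 2: '4' -> DIGIT
  pos 4: '2' -> DIGIT
  pos 6: '0' -> DIGIT
  pos 7: '0' -> DIGIT
  pos 8: '3' -> DIGIT
  pos 9: '1' -> DIGIT
  pos 10: '7' -> DIGIT
  pos 11: '4' -> DIGIT
  pos 12: '5' -> DIGIT
  pos 14: '0' -> DIGIT
  pos 16: '8' -> DIGIT
  pos 17: '8' -> DIGIT
  pos 19: '9' -> DIGIT
Digits found: ['4', '2', '0', '0', '3', '1', '7', '4', '5', '0', '8', '8', '9']
Total: 13

13


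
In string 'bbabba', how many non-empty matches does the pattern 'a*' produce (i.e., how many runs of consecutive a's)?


Pattern 'a*' matches zero or more a's. We want non-empty runs of consecutive a's.
String: 'bbabba'
Walking through the string to find runs of a's:
  Run 1: positions 2-2 -> 'a'
  Run 2: positions 5-5 -> 'a'
Non-empty runs found: ['a', 'a']
Count: 2

2


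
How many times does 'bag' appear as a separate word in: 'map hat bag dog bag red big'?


Scanning each word for exact match 'bag':
  Word 1: 'map' -> no
  Word 2: 'hat' -> no
  Word 3: 'bag' -> MATCH
  Word 4: 'dog' -> no
  Word 5: 'bag' -> MATCH
  Word 6: 'red' -> no
  Word 7: 'big' -> no
Total matches: 2

2


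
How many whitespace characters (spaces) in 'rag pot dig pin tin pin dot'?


\s matches whitespace characters (spaces, tabs, etc.).
Text: 'rag pot dig pin tin pin dot'
This text has 7 words separated by spaces.
Number of spaces = number of words - 1 = 7 - 1 = 6

6


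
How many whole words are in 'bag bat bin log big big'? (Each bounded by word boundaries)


Word boundaries (\b) mark the start/end of each word.
Text: 'bag bat bin log big big'
Splitting by whitespace:
  Word 1: 'bag'
  Word 2: 'bat'
  Word 3: 'bin'
  Word 4: 'log'
  Word 5: 'big'
  Word 6: 'big'
Total whole words: 6

6


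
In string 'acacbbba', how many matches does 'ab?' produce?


Pattern 'ab?' matches 'a' optionally followed by 'b'.
String: 'acacbbba'
Scanning left to right for 'a' then checking next char:
  Match 1: 'a' (a not followed by b)
  Match 2: 'a' (a not followed by b)
  Match 3: 'a' (a not followed by b)
Total matches: 3

3


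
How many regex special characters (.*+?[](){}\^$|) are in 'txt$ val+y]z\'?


Regex special characters are: . * + ? [ ] ( ) { } \ ^ $ |
Scanning 'txt$ val+y]z\':
  pos 3: '$' -> SPECIAL
  pos 8: '+' -> SPECIAL
  pos 10: ']' -> SPECIAL
  pos 12: '\' -> SPECIAL
Special chars found: ['$', '+', ']', '\\']
Total: 4

4


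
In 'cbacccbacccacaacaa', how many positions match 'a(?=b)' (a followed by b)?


Lookahead 'a(?=b)' matches 'a' only when followed by 'b'.
String: 'cbacccbacccacaacaa'
Checking each position where char is 'a':
  pos 2: 'a' -> no (next='c')
  pos 7: 'a' -> no (next='c')
  pos 11: 'a' -> no (next='c')
  pos 13: 'a' -> no (next='a')
  pos 14: 'a' -> no (next='c')
  pos 16: 'a' -> no (next='a')
Matching positions: []
Count: 0

0


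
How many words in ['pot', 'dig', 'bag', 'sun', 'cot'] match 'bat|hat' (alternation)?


Alternation 'bat|hat' matches either 'bat' or 'hat'.
Checking each word:
  'pot' -> no
  'dig' -> no
  'bag' -> no
  'sun' -> no
  'cot' -> no
Matches: []
Count: 0

0


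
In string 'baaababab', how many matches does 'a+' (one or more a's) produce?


Pattern 'a+' matches one or more consecutive a's.
String: 'baaababab'
Scanning for runs of a:
  Match 1: 'aaa' (length 3)
  Match 2: 'a' (length 1)
  Match 3: 'a' (length 1)
Total matches: 3

3


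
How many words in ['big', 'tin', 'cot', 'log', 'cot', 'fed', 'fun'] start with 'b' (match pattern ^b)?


Pattern ^b anchors to start of word. Check which words begin with 'b':
  'big' -> MATCH (starts with 'b')
  'tin' -> no
  'cot' -> no
  'log' -> no
  'cot' -> no
  'fed' -> no
  'fun' -> no
Matching words: ['big']
Count: 1

1


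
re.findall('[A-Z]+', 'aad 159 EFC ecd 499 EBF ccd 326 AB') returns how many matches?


Pattern '[A-Z]+' finds one or more uppercase letters.
Text: 'aad 159 EFC ecd 499 EBF ccd 326 AB'
Scanning for matches:
  Match 1: 'EFC'
  Match 2: 'EBF'
  Match 3: 'AB'
Total matches: 3

3


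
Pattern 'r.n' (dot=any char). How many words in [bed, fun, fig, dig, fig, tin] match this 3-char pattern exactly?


Pattern 'r.n' means: starts with 'r', any single char, ends with 'n'.
Checking each word (must be exactly 3 chars):
  'bed' (len=3): no
  'fun' (len=3): no
  'fig' (len=3): no
  'dig' (len=3): no
  'fig' (len=3): no
  'tin' (len=3): no
Matching words: []
Total: 0

0


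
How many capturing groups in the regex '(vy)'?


To count capturing groups, count each '(' that starts a group.
Pattern: '(vy)'
Walking through the pattern:
  Position 0: '(' -> group #1
Total capturing groups: 1

1


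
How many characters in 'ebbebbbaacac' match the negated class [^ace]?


Negated class [^ace] matches any char NOT in {a, c, e}
Scanning 'ebbebbbaacac':
  pos 0: 'e' -> no (excluded)
  pos 1: 'b' -> MATCH
  pos 2: 'b' -> MATCH
  pos 3: 'e' -> no (excluded)
  pos 4: 'b' -> MATCH
  pos 5: 'b' -> MATCH
  pos 6: 'b' -> MATCH
  pos 7: 'a' -> no (excluded)
  pos 8: 'a' -> no (excluded)
  pos 9: 'c' -> no (excluded)
  pos 10: 'a' -> no (excluded)
  pos 11: 'c' -> no (excluded)
Total matches: 5

5


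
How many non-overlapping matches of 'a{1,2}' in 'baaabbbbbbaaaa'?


Pattern 'a{1,2}' matches between 1 and 2 consecutive a's (greedy).
String: 'baaabbbbbbaaaa'
Finding runs of a's and applying greedy matching:
  Run at pos 1: 'aaa' (length 3)
  Run at pos 10: 'aaaa' (length 4)
Matches: ['aa', 'a', 'aa', 'aa']
Count: 4

4


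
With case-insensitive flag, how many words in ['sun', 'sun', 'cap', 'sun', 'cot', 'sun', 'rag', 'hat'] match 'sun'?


Case-insensitive matching: compare each word's lowercase form to 'sun'.
  'sun' -> lower='sun' -> MATCH
  'sun' -> lower='sun' -> MATCH
  'cap' -> lower='cap' -> no
  'sun' -> lower='sun' -> MATCH
  'cot' -> lower='cot' -> no
  'sun' -> lower='sun' -> MATCH
  'rag' -> lower='rag' -> no
  'hat' -> lower='hat' -> no
Matches: ['sun', 'sun', 'sun', 'sun']
Count: 4

4


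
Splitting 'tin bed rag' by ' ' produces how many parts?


Splitting by ' ' breaks the string at each occurrence of the separator.
Text: 'tin bed rag'
Parts after split:
  Part 1: 'tin'
  Part 2: 'bed'
  Part 3: 'rag'
Total parts: 3

3


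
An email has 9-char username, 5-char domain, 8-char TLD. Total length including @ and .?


An email address has format: username@domain.tld
Username length: 9
'@' character: 1
Domain length: 5
'.' character: 1
TLD length: 8
Total = 9 + 1 + 5 + 1 + 8 = 24

24


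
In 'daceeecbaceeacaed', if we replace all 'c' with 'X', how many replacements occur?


re.sub('c', 'X', text) replaces every occurrence of 'c' with 'X'.
Text: 'daceeecbaceeacaed'
Scanning for 'c':
  pos 2: 'c' -> replacement #1
  pos 6: 'c' -> replacement #2
  pos 9: 'c' -> replacement #3
  pos 13: 'c' -> replacement #4
Total replacements: 4

4


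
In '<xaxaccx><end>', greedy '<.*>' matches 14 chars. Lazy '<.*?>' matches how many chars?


Greedy '<.*>' tries to match as MUCH as possible.
Lazy '<.*?>' tries to match as LITTLE as possible.

String: '<xaxaccx><end>'
Greedy '<.*>' starts at first '<' and extends to the LAST '>': '<xaxaccx><end>' (14 chars)
Lazy '<.*?>' starts at first '<' and stops at the FIRST '>': '<xaxaccx>' (9 chars)

9


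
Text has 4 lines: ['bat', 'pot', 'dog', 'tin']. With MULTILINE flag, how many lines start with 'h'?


With MULTILINE flag, ^ matches the start of each line.
Lines: ['bat', 'pot', 'dog', 'tin']
Checking which lines start with 'h':
  Line 1: 'bat' -> no
  Line 2: 'pot' -> no
  Line 3: 'dog' -> no
  Line 4: 'tin' -> no
Matching lines: []
Count: 0

0


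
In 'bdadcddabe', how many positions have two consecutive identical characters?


Looking for consecutive identical characters in 'bdadcddabe':
  pos 0-1: 'b' vs 'd' -> different
  pos 1-2: 'd' vs 'a' -> different
  pos 2-3: 'a' vs 'd' -> different
  pos 3-4: 'd' vs 'c' -> different
  pos 4-5: 'c' vs 'd' -> different
  pos 5-6: 'd' vs 'd' -> MATCH ('dd')
  pos 6-7: 'd' vs 'a' -> different
  pos 7-8: 'a' vs 'b' -> different
  pos 8-9: 'b' vs 'e' -> different
Consecutive identical pairs: ['dd']
Count: 1

1


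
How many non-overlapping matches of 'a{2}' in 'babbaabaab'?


Pattern 'a{2}' matches exactly 2 consecutive a's (greedy, non-overlapping).
String: 'babbaabaab'
Scanning for runs of a's:
  Run at pos 1: 'a' (length 1) -> 0 match(es)
  Run at pos 4: 'aa' (length 2) -> 1 match(es)
  Run at pos 7: 'aa' (length 2) -> 1 match(es)
Matches found: ['aa', 'aa']
Total: 2

2


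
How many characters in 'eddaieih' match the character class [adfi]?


Character class [adfi] matches any of: {a, d, f, i}
Scanning string 'eddaieih' character by character:
  pos 0: 'e' -> no
  pos 1: 'd' -> MATCH
  pos 2: 'd' -> MATCH
  pos 3: 'a' -> MATCH
  pos 4: 'i' -> MATCH
  pos 5: 'e' -> no
  pos 6: 'i' -> MATCH
  pos 7: 'h' -> no
Total matches: 5

5


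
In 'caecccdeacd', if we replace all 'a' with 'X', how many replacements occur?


re.sub('a', 'X', text) replaces every occurrence of 'a' with 'X'.
Text: 'caecccdeacd'
Scanning for 'a':
  pos 1: 'a' -> replacement #1
  pos 8: 'a' -> replacement #2
Total replacements: 2

2


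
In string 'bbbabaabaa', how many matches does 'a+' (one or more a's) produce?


Pattern 'a+' matches one or more consecutive a's.
String: 'bbbabaabaa'
Scanning for runs of a:
  Match 1: 'a' (length 1)
  Match 2: 'aa' (length 2)
  Match 3: 'aa' (length 2)
Total matches: 3

3


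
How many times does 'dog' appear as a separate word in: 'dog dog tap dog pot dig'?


Scanning each word for exact match 'dog':
  Word 1: 'dog' -> MATCH
  Word 2: 'dog' -> MATCH
  Word 3: 'tap' -> no
  Word 4: 'dog' -> MATCH
  Word 5: 'pot' -> no
  Word 6: 'dig' -> no
Total matches: 3

3


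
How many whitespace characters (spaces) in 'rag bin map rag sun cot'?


\s matches whitespace characters (spaces, tabs, etc.).
Text: 'rag bin map rag sun cot'
This text has 6 words separated by spaces.
Number of spaces = number of words - 1 = 6 - 1 = 5

5


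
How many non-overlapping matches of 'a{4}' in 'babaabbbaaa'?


Pattern 'a{4}' matches exactly 4 consecutive a's (greedy, non-overlapping).
String: 'babaabbbaaa'
Scanning for runs of a's:
  Run at pos 1: 'a' (length 1) -> 0 match(es)
  Run at pos 3: 'aa' (length 2) -> 0 match(es)
  Run at pos 8: 'aaa' (length 3) -> 0 match(es)
Matches found: []
Total: 0

0


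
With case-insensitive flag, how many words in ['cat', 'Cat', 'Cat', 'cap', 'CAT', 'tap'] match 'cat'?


Case-insensitive matching: compare each word's lowercase form to 'cat'.
  'cat' -> lower='cat' -> MATCH
  'Cat' -> lower='cat' -> MATCH
  'Cat' -> lower='cat' -> MATCH
  'cap' -> lower='cap' -> no
  'CAT' -> lower='cat' -> MATCH
  'tap' -> lower='tap' -> no
Matches: ['cat', 'Cat', 'Cat', 'CAT']
Count: 4

4


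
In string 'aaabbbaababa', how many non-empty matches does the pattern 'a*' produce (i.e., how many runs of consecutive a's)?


Pattern 'a*' matches zero or more a's. We want non-empty runs of consecutive a's.
String: 'aaabbbaababa'
Walking through the string to find runs of a's:
  Run 1: positions 0-2 -> 'aaa'
  Run 2: positions 6-7 -> 'aa'
  Run 3: positions 9-9 -> 'a'
  Run 4: positions 11-11 -> 'a'
Non-empty runs found: ['aaa', 'aa', 'a', 'a']
Count: 4

4


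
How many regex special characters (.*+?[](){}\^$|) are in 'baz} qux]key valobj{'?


Regex special characters are: . * + ? [ ] ( ) { } \ ^ $ |
Scanning 'baz} qux]key valobj{':
  pos 3: '}' -> SPECIAL
  pos 8: ']' -> SPECIAL
  pos 19: '{' -> SPECIAL
Special chars found: ['}', ']', '{']
Total: 3

3


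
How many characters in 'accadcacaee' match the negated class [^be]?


Negated class [^be] matches any char NOT in {b, e}
Scanning 'accadcacaee':
  pos 0: 'a' -> MATCH
  pos 1: 'c' -> MATCH
  pos 2: 'c' -> MATCH
  pos 3: 'a' -> MATCH
  pos 4: 'd' -> MATCH
  pos 5: 'c' -> MATCH
  pos 6: 'a' -> MATCH
  pos 7: 'c' -> MATCH
  pos 8: 'a' -> MATCH
  pos 9: 'e' -> no (excluded)
  pos 10: 'e' -> no (excluded)
Total matches: 9

9


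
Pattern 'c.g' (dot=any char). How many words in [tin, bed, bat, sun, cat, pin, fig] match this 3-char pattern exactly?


Pattern 'c.g' means: starts with 'c', any single char, ends with 'g'.
Checking each word (must be exactly 3 chars):
  'tin' (len=3): no
  'bed' (len=3): no
  'bat' (len=3): no
  'sun' (len=3): no
  'cat' (len=3): no
  'pin' (len=3): no
  'fig' (len=3): no
Matching words: []
Total: 0

0


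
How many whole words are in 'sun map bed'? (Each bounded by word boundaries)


Word boundaries (\b) mark the start/end of each word.
Text: 'sun map bed'
Splitting by whitespace:
  Word 1: 'sun'
  Word 2: 'map'
  Word 3: 'bed'
Total whole words: 3

3


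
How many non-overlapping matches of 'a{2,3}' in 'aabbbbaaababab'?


Pattern 'a{2,3}' matches between 2 and 3 consecutive a's (greedy).
String: 'aabbbbaaababab'
Finding runs of a's and applying greedy matching:
  Run at pos 0: 'aa' (length 2)
  Run at pos 6: 'aaa' (length 3)
  Run at pos 10: 'a' (length 1)
  Run at pos 12: 'a' (length 1)
Matches: ['aa', 'aaa']
Count: 2

2


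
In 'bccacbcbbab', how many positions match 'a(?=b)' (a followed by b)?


Lookahead 'a(?=b)' matches 'a' only when followed by 'b'.
String: 'bccacbcbbab'
Checking each position where char is 'a':
  pos 3: 'a' -> no (next='c')
  pos 9: 'a' -> MATCH (next='b')
Matching positions: [9]
Count: 1

1


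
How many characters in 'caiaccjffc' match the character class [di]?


Character class [di] matches any of: {d, i}
Scanning string 'caiaccjffc' character by character:
  pos 0: 'c' -> no
  pos 1: 'a' -> no
  pos 2: 'i' -> MATCH
  pos 3: 'a' -> no
  pos 4: 'c' -> no
  pos 5: 'c' -> no
  pos 6: 'j' -> no
  pos 7: 'f' -> no
  pos 8: 'f' -> no
  pos 9: 'c' -> no
Total matches: 1

1


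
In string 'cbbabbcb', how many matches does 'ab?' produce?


Pattern 'ab?' matches 'a' optionally followed by 'b'.
String: 'cbbabbcb'
Scanning left to right for 'a' then checking next char:
  Match 1: 'ab' (a followed by b)
Total matches: 1

1


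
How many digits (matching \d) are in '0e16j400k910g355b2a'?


\d matches any digit 0-9.
Scanning '0e16j400k910g355b2a':
  pos 0: '0' -> DIGIT
  pos 2: '1' -> DIGIT
  pos 3: '6' -> DIGIT
  pos 5: '4' -> DIGIT
  pos 6: '0' -> DIGIT
  pos 7: '0' -> DIGIT
  pos 9: '9' -> DIGIT
  pos 10: '1' -> DIGIT
  pos 11: '0' -> DIGIT
  pos 13: '3' -> DIGIT
  pos 14: '5' -> DIGIT
  pos 15: '5' -> DIGIT
  pos 17: '2' -> DIGIT
Digits found: ['0', '1', '6', '4', '0', '0', '9', '1', '0', '3', '5', '5', '2']
Total: 13

13


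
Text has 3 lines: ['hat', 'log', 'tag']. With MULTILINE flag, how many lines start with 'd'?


With MULTILINE flag, ^ matches the start of each line.
Lines: ['hat', 'log', 'tag']
Checking which lines start with 'd':
  Line 1: 'hat' -> no
  Line 2: 'log' -> no
  Line 3: 'tag' -> no
Matching lines: []
Count: 0

0


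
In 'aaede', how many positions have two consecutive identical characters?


Looking for consecutive identical characters in 'aaede':
  pos 0-1: 'a' vs 'a' -> MATCH ('aa')
  pos 1-2: 'a' vs 'e' -> different
  pos 2-3: 'e' vs 'd' -> different
  pos 3-4: 'd' vs 'e' -> different
Consecutive identical pairs: ['aa']
Count: 1

1


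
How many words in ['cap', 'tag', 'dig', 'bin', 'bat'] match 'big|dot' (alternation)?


Alternation 'big|dot' matches either 'big' or 'dot'.
Checking each word:
  'cap' -> no
  'tag' -> no
  'dig' -> no
  'bin' -> no
  'bat' -> no
Matches: []
Count: 0

0


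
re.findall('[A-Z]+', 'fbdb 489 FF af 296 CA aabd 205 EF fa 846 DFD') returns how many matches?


Pattern '[A-Z]+' finds one or more uppercase letters.
Text: 'fbdb 489 FF af 296 CA aabd 205 EF fa 846 DFD'
Scanning for matches:
  Match 1: 'FF'
  Match 2: 'CA'
  Match 3: 'EF'
  Match 4: 'DFD'
Total matches: 4

4


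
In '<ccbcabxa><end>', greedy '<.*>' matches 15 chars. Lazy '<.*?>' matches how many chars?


Greedy '<.*>' tries to match as MUCH as possible.
Lazy '<.*?>' tries to match as LITTLE as possible.

String: '<ccbcabxa><end>'
Greedy '<.*>' starts at first '<' and extends to the LAST '>': '<ccbcabxa><end>' (15 chars)
Lazy '<.*?>' starts at first '<' and stops at the FIRST '>': '<ccbcabxa>' (10 chars)

10


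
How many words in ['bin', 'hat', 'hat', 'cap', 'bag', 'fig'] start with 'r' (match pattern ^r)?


Pattern ^r anchors to start of word. Check which words begin with 'r':
  'bin' -> no
  'hat' -> no
  'hat' -> no
  'cap' -> no
  'bag' -> no
  'fig' -> no
Matching words: []
Count: 0

0


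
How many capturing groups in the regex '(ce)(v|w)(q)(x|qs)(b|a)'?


To count capturing groups, count each '(' that starts a group.
Pattern: '(ce)(v|w)(q)(x|qs)(b|a)'
Walking through the pattern:
  Position 0: '(' -> group #1
  Position 4: '(' -> group #2
  Position 9: '(' -> group #3
  Position 12: '(' -> group #4
  Position 18: '(' -> group #5
Total capturing groups: 5

5


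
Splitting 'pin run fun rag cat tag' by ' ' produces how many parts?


Splitting by ' ' breaks the string at each occurrence of the separator.
Text: 'pin run fun rag cat tag'
Parts after split:
  Part 1: 'pin'
  Part 2: 'run'
  Part 3: 'fun'
  Part 4: 'rag'
  Part 5: 'cat'
  Part 6: 'tag'
Total parts: 6

6


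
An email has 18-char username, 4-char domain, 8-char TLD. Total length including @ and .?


An email address has format: username@domain.tld
Username length: 18
'@' character: 1
Domain length: 4
'.' character: 1
TLD length: 8
Total = 18 + 1 + 4 + 1 + 8 = 32

32


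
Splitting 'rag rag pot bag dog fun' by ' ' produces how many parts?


Splitting by ' ' breaks the string at each occurrence of the separator.
Text: 'rag rag pot bag dog fun'
Parts after split:
  Part 1: 'rag'
  Part 2: 'rag'
  Part 3: 'pot'
  Part 4: 'bag'
  Part 5: 'dog'
  Part 6: 'fun'
Total parts: 6

6


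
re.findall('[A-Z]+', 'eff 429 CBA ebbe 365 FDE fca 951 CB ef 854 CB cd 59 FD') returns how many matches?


Pattern '[A-Z]+' finds one or more uppercase letters.
Text: 'eff 429 CBA ebbe 365 FDE fca 951 CB ef 854 CB cd 59 FD'
Scanning for matches:
  Match 1: 'CBA'
  Match 2: 'FDE'
  Match 3: 'CB'
  Match 4: 'CB'
  Match 5: 'FD'
Total matches: 5

5


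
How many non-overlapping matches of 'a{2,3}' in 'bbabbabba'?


Pattern 'a{2,3}' matches between 2 and 3 consecutive a's (greedy).
String: 'bbabbabba'
Finding runs of a's and applying greedy matching:
  Run at pos 2: 'a' (length 1)
  Run at pos 5: 'a' (length 1)
  Run at pos 8: 'a' (length 1)
Matches: []
Count: 0

0


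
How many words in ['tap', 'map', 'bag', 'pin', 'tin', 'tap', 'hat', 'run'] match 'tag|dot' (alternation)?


Alternation 'tag|dot' matches either 'tag' or 'dot'.
Checking each word:
  'tap' -> no
  'map' -> no
  'bag' -> no
  'pin' -> no
  'tin' -> no
  'tap' -> no
  'hat' -> no
  'run' -> no
Matches: []
Count: 0

0


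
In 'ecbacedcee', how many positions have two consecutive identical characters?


Looking for consecutive identical characters in 'ecbacedcee':
  pos 0-1: 'e' vs 'c' -> different
  pos 1-2: 'c' vs 'b' -> different
  pos 2-3: 'b' vs 'a' -> different
  pos 3-4: 'a' vs 'c' -> different
  pos 4-5: 'c' vs 'e' -> different
  pos 5-6: 'e' vs 'd' -> different
  pos 6-7: 'd' vs 'c' -> different
  pos 7-8: 'c' vs 'e' -> different
  pos 8-9: 'e' vs 'e' -> MATCH ('ee')
Consecutive identical pairs: ['ee']
Count: 1

1


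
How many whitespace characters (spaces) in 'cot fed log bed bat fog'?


\s matches whitespace characters (spaces, tabs, etc.).
Text: 'cot fed log bed bat fog'
This text has 6 words separated by spaces.
Number of spaces = number of words - 1 = 6 - 1 = 5

5


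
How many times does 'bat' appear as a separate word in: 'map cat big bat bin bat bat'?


Scanning each word for exact match 'bat':
  Word 1: 'map' -> no
  Word 2: 'cat' -> no
  Word 3: 'big' -> no
  Word 4: 'bat' -> MATCH
  Word 5: 'bin' -> no
  Word 6: 'bat' -> MATCH
  Word 7: 'bat' -> MATCH
Total matches: 3

3


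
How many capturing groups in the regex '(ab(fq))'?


To count capturing groups, count each '(' that starts a group.
Pattern: '(ab(fq))'
Walking through the pattern:
  Position 0: '(' -> group #1
  Position 3: '(' -> group #2
Total capturing groups: 2

2


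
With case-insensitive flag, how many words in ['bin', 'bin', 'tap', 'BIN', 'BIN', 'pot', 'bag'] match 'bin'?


Case-insensitive matching: compare each word's lowercase form to 'bin'.
  'bin' -> lower='bin' -> MATCH
  'bin' -> lower='bin' -> MATCH
  'tap' -> lower='tap' -> no
  'BIN' -> lower='bin' -> MATCH
  'BIN' -> lower='bin' -> MATCH
  'pot' -> lower='pot' -> no
  'bag' -> lower='bag' -> no
Matches: ['bin', 'bin', 'BIN', 'BIN']
Count: 4

4


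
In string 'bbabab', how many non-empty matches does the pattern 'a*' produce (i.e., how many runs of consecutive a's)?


Pattern 'a*' matches zero or more a's. We want non-empty runs of consecutive a's.
String: 'bbabab'
Walking through the string to find runs of a's:
  Run 1: positions 2-2 -> 'a'
  Run 2: positions 4-4 -> 'a'
Non-empty runs found: ['a', 'a']
Count: 2

2


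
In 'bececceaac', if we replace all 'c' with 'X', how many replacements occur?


re.sub('c', 'X', text) replaces every occurrence of 'c' with 'X'.
Text: 'bececceaac'
Scanning for 'c':
  pos 2: 'c' -> replacement #1
  pos 4: 'c' -> replacement #2
  pos 5: 'c' -> replacement #3
  pos 9: 'c' -> replacement #4
Total replacements: 4

4


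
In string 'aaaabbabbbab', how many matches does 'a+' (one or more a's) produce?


Pattern 'a+' matches one or more consecutive a's.
String: 'aaaabbabbbab'
Scanning for runs of a:
  Match 1: 'aaaa' (length 4)
  Match 2: 'a' (length 1)
  Match 3: 'a' (length 1)
Total matches: 3

3


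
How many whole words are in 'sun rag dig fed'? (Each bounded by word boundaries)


Word boundaries (\b) mark the start/end of each word.
Text: 'sun rag dig fed'
Splitting by whitespace:
  Word 1: 'sun'
  Word 2: 'rag'
  Word 3: 'dig'
  Word 4: 'fed'
Total whole words: 4

4


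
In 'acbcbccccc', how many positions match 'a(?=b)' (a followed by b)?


Lookahead 'a(?=b)' matches 'a' only when followed by 'b'.
String: 'acbcbccccc'
Checking each position where char is 'a':
  pos 0: 'a' -> no (next='c')
Matching positions: []
Count: 0

0


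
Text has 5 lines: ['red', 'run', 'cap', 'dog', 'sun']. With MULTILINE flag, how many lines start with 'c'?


With MULTILINE flag, ^ matches the start of each line.
Lines: ['red', 'run', 'cap', 'dog', 'sun']
Checking which lines start with 'c':
  Line 1: 'red' -> no
  Line 2: 'run' -> no
  Line 3: 'cap' -> MATCH
  Line 4: 'dog' -> no
  Line 5: 'sun' -> no
Matching lines: ['cap']
Count: 1

1


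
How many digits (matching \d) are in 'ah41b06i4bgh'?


\d matches any digit 0-9.
Scanning 'ah41b06i4bgh':
  pos 2: '4' -> DIGIT
  pos 3: '1' -> DIGIT
  pos 5: '0' -> DIGIT
  pos 6: '6' -> DIGIT
  pos 8: '4' -> DIGIT
Digits found: ['4', '1', '0', '6', '4']
Total: 5

5


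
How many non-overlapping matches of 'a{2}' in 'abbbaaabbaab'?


Pattern 'a{2}' matches exactly 2 consecutive a's (greedy, non-overlapping).
String: 'abbbaaabbaab'
Scanning for runs of a's:
  Run at pos 0: 'a' (length 1) -> 0 match(es)
  Run at pos 4: 'aaa' (length 3) -> 1 match(es)
  Run at pos 9: 'aa' (length 2) -> 1 match(es)
Matches found: ['aa', 'aa']
Total: 2

2


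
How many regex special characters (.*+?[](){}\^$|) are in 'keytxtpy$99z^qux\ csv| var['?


Regex special characters are: . * + ? [ ] ( ) { } \ ^ $ |
Scanning 'keytxtpy$99z^qux\ csv| var[':
  pos 8: '$' -> SPECIAL
  pos 12: '^' -> SPECIAL
  pos 16: '\' -> SPECIAL
  pos 21: '|' -> SPECIAL
  pos 26: '[' -> SPECIAL
Special chars found: ['$', '^', '\\', '|', '[']
Total: 5

5


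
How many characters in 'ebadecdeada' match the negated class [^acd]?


Negated class [^acd] matches any char NOT in {a, c, d}
Scanning 'ebadecdeada':
  pos 0: 'e' -> MATCH
  pos 1: 'b' -> MATCH
  pos 2: 'a' -> no (excluded)
  pos 3: 'd' -> no (excluded)
  pos 4: 'e' -> MATCH
  pos 5: 'c' -> no (excluded)
  pos 6: 'd' -> no (excluded)
  pos 7: 'e' -> MATCH
  pos 8: 'a' -> no (excluded)
  pos 9: 'd' -> no (excluded)
  pos 10: 'a' -> no (excluded)
Total matches: 4

4


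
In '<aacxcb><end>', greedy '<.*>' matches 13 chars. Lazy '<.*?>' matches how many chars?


Greedy '<.*>' tries to match as MUCH as possible.
Lazy '<.*?>' tries to match as LITTLE as possible.

String: '<aacxcb><end>'
Greedy '<.*>' starts at first '<' and extends to the LAST '>': '<aacxcb><end>' (13 chars)
Lazy '<.*?>' starts at first '<' and stops at the FIRST '>': '<aacxcb>' (8 chars)

8


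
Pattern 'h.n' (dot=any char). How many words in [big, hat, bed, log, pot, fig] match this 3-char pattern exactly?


Pattern 'h.n' means: starts with 'h', any single char, ends with 'n'.
Checking each word (must be exactly 3 chars):
  'big' (len=3): no
  'hat' (len=3): no
  'bed' (len=3): no
  'log' (len=3): no
  'pot' (len=3): no
  'fig' (len=3): no
Matching words: []
Total: 0

0


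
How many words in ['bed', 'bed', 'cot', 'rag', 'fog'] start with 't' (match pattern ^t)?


Pattern ^t anchors to start of word. Check which words begin with 't':
  'bed' -> no
  'bed' -> no
  'cot' -> no
  'rag' -> no
  'fog' -> no
Matching words: []
Count: 0

0


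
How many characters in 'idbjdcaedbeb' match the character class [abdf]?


Character class [abdf] matches any of: {a, b, d, f}
Scanning string 'idbjdcaedbeb' character by character:
  pos 0: 'i' -> no
  pos 1: 'd' -> MATCH
  pos 2: 'b' -> MATCH
  pos 3: 'j' -> no
  pos 4: 'd' -> MATCH
  pos 5: 'c' -> no
  pos 6: 'a' -> MATCH
  pos 7: 'e' -> no
  pos 8: 'd' -> MATCH
  pos 9: 'b' -> MATCH
  pos 10: 'e' -> no
  pos 11: 'b' -> MATCH
Total matches: 7

7


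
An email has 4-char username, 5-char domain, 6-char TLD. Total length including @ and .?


An email address has format: username@domain.tld
Username length: 4
'@' character: 1
Domain length: 5
'.' character: 1
TLD length: 6
Total = 4 + 1 + 5 + 1 + 6 = 17

17


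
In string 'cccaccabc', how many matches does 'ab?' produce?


Pattern 'ab?' matches 'a' optionally followed by 'b'.
String: 'cccaccabc'
Scanning left to right for 'a' then checking next char:
  Match 1: 'a' (a not followed by b)
  Match 2: 'ab' (a followed by b)
Total matches: 2

2


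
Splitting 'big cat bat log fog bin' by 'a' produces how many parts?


Splitting by 'a' breaks the string at each occurrence of the separator.
Text: 'big cat bat log fog bin'
Parts after split:
  Part 1: 'big c'
  Part 2: 't b'
  Part 3: 't log fog bin'
Total parts: 3

3


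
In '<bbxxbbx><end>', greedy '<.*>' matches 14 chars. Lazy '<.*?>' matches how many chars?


Greedy '<.*>' tries to match as MUCH as possible.
Lazy '<.*?>' tries to match as LITTLE as possible.

String: '<bbxxbbx><end>'
Greedy '<.*>' starts at first '<' and extends to the LAST '>': '<bbxxbbx><end>' (14 chars)
Lazy '<.*?>' starts at first '<' and stops at the FIRST '>': '<bbxxbbx>' (9 chars)

9


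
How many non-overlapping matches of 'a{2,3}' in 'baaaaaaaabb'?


Pattern 'a{2,3}' matches between 2 and 3 consecutive a's (greedy).
String: 'baaaaaaaabb'
Finding runs of a's and applying greedy matching:
  Run at pos 1: 'aaaaaaaa' (length 8)
Matches: ['aaa', 'aaa', 'aa']
Count: 3

3


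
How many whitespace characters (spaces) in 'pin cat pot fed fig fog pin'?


\s matches whitespace characters (spaces, tabs, etc.).
Text: 'pin cat pot fed fig fog pin'
This text has 7 words separated by spaces.
Number of spaces = number of words - 1 = 7 - 1 = 6

6


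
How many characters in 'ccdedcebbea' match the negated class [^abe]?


Negated class [^abe] matches any char NOT in {a, b, e}
Scanning 'ccdedcebbea':
  pos 0: 'c' -> MATCH
  pos 1: 'c' -> MATCH
  pos 2: 'd' -> MATCH
  pos 3: 'e' -> no (excluded)
  pos 4: 'd' -> MATCH
  pos 5: 'c' -> MATCH
  pos 6: 'e' -> no (excluded)
  pos 7: 'b' -> no (excluded)
  pos 8: 'b' -> no (excluded)
  pos 9: 'e' -> no (excluded)
  pos 10: 'a' -> no (excluded)
Total matches: 5

5


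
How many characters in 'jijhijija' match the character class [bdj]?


Character class [bdj] matches any of: {b, d, j}
Scanning string 'jijhijija' character by character:
  pos 0: 'j' -> MATCH
  pos 1: 'i' -> no
  pos 2: 'j' -> MATCH
  pos 3: 'h' -> no
  pos 4: 'i' -> no
  pos 5: 'j' -> MATCH
  pos 6: 'i' -> no
  pos 7: 'j' -> MATCH
  pos 8: 'a' -> no
Total matches: 4

4


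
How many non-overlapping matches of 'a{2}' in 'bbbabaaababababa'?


Pattern 'a{2}' matches exactly 2 consecutive a's (greedy, non-overlapping).
String: 'bbbabaaababababa'
Scanning for runs of a's:
  Run at pos 3: 'a' (length 1) -> 0 match(es)
  Run at pos 5: 'aaa' (length 3) -> 1 match(es)
  Run at pos 9: 'a' (length 1) -> 0 match(es)
  Run at pos 11: 'a' (length 1) -> 0 match(es)
  Run at pos 13: 'a' (length 1) -> 0 match(es)
  Run at pos 15: 'a' (length 1) -> 0 match(es)
Matches found: ['aa']
Total: 1

1


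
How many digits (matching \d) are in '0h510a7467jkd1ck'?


\d matches any digit 0-9.
Scanning '0h510a7467jkd1ck':
  pos 0: '0' -> DIGIT
  pos 2: '5' -> DIGIT
  pos 3: '1' -> DIGIT
  pos 4: '0' -> DIGIT
  pos 6: '7' -> DIGIT
  pos 7: '4' -> DIGIT
  pos 8: '6' -> DIGIT
  pos 9: '7' -> DIGIT
  pos 13: '1' -> DIGIT
Digits found: ['0', '5', '1', '0', '7', '4', '6', '7', '1']
Total: 9

9


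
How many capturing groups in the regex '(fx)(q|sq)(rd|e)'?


To count capturing groups, count each '(' that starts a group.
Pattern: '(fx)(q|sq)(rd|e)'
Walking through the pattern:
  Position 0: '(' -> group #1
  Position 4: '(' -> group #2
  Position 10: '(' -> group #3
Total capturing groups: 3

3


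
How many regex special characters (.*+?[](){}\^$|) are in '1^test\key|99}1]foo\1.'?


Regex special characters are: . * + ? [ ] ( ) { } \ ^ $ |
Scanning '1^test\key|99}1]foo\1.':
  pos 1: '^' -> SPECIAL
  pos 6: '\' -> SPECIAL
  pos 10: '|' -> SPECIAL
  pos 13: '}' -> SPECIAL
  pos 15: ']' -> SPECIAL
  pos 19: '\' -> SPECIAL
  pos 21: '.' -> SPECIAL
Special chars found: ['^', '\\', '|', '}', ']', '\\', '.']
Total: 7

7


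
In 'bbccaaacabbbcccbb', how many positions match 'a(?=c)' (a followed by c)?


Lookahead 'a(?=c)' matches 'a' only when followed by 'c'.
String: 'bbccaaacabbbcccbb'
Checking each position where char is 'a':
  pos 4: 'a' -> no (next='a')
  pos 5: 'a' -> no (next='a')
  pos 6: 'a' -> MATCH (next='c')
  pos 8: 'a' -> no (next='b')
Matching positions: [6]
Count: 1

1


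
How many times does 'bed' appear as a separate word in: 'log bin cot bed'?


Scanning each word for exact match 'bed':
  Word 1: 'log' -> no
  Word 2: 'bin' -> no
  Word 3: 'cot' -> no
  Word 4: 'bed' -> MATCH
Total matches: 1

1


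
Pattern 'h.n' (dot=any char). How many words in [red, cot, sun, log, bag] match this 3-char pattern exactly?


Pattern 'h.n' means: starts with 'h', any single char, ends with 'n'.
Checking each word (must be exactly 3 chars):
  'red' (len=3): no
  'cot' (len=3): no
  'sun' (len=3): no
  'log' (len=3): no
  'bag' (len=3): no
Matching words: []
Total: 0

0


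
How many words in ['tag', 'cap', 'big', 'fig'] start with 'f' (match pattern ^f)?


Pattern ^f anchors to start of word. Check which words begin with 'f':
  'tag' -> no
  'cap' -> no
  'big' -> no
  'fig' -> MATCH (starts with 'f')
Matching words: ['fig']
Count: 1

1


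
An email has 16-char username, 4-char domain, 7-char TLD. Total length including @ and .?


An email address has format: username@domain.tld
Username length: 16
'@' character: 1
Domain length: 4
'.' character: 1
TLD length: 7
Total = 16 + 1 + 4 + 1 + 7 = 29

29


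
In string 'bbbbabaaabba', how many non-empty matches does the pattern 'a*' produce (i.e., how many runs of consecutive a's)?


Pattern 'a*' matches zero or more a's. We want non-empty runs of consecutive a's.
String: 'bbbbabaaabba'
Walking through the string to find runs of a's:
  Run 1: positions 4-4 -> 'a'
  Run 2: positions 6-8 -> 'aaa'
  Run 3: positions 11-11 -> 'a'
Non-empty runs found: ['a', 'aaa', 'a']
Count: 3

3
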